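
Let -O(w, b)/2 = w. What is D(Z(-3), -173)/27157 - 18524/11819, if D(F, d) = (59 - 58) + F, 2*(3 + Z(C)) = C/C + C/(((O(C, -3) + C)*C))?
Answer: -1509216080/962905749 ≈ -1.5674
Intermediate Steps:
O(w, b) = -2*w
Z(C) = -5/2 - 1/(2*C) (Z(C) = -3 + (C/C + C/(((-2*C + C)*C)))/2 = -3 + (1 + C/(((-C)*C)))/2 = -3 + (1 + C/((-C²)))/2 = -3 + (1 + C*(-1/C²))/2 = -3 + (1 - 1/C)/2 = -3 + (½ - 1/(2*C)) = -5/2 - 1/(2*C))
D(F, d) = 1 + F
D(Z(-3), -173)/27157 - 18524/11819 = (1 + (½)*(-1 - 5*(-3))/(-3))/27157 - 18524/11819 = (1 + (½)*(-⅓)*(-1 + 15))*(1/27157) - 18524*1/11819 = (1 + (½)*(-⅓)*14)*(1/27157) - 18524/11819 = (1 - 7/3)*(1/27157) - 18524/11819 = -4/3*1/27157 - 18524/11819 = -4/81471 - 18524/11819 = -1509216080/962905749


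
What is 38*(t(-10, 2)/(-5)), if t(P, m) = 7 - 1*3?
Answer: -152/5 ≈ -30.400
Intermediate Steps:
t(P, m) = 4 (t(P, m) = 7 - 3 = 4)
38*(t(-10, 2)/(-5)) = 38*(4/(-5)) = 38*(4*(-⅕)) = 38*(-⅘) = -152/5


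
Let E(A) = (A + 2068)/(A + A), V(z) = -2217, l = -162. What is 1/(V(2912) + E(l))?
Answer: -162/360107 ≈ -0.00044987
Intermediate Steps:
E(A) = (2068 + A)/(2*A) (E(A) = (2068 + A)/((2*A)) = (2068 + A)*(1/(2*A)) = (2068 + A)/(2*A))
1/(V(2912) + E(l)) = 1/(-2217 + (½)*(2068 - 162)/(-162)) = 1/(-2217 + (½)*(-1/162)*1906) = 1/(-2217 - 953/162) = 1/(-360107/162) = -162/360107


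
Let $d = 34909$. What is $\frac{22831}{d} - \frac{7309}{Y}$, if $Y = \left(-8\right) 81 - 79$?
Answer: $\frac{271748018}{25378843} \approx 10.708$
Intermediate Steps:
$Y = -727$ ($Y = -648 - 79 = -727$)
$\frac{22831}{d} - \frac{7309}{Y} = \frac{22831}{34909} - \frac{7309}{-727} = 22831 \cdot \frac{1}{34909} - - \frac{7309}{727} = \frac{22831}{34909} + \frac{7309}{727} = \frac{271748018}{25378843}$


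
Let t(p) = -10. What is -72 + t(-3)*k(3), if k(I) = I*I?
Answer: -162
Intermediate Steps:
k(I) = I**2
-72 + t(-3)*k(3) = -72 - 10*3**2 = -72 - 10*9 = -72 - 90 = -162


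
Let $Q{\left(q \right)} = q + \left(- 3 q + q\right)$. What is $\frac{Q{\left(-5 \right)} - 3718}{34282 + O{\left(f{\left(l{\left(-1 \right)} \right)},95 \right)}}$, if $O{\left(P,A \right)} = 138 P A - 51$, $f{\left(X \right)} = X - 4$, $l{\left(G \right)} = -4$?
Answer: $\frac{3713}{70649} \approx 0.052556$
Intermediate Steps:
$f{\left(X \right)} = -4 + X$
$Q{\left(q \right)} = - q$ ($Q{\left(q \right)} = q - 2 q = - q$)
$O{\left(P,A \right)} = -51 + 138 A P$ ($O{\left(P,A \right)} = 138 A P - 51 = -51 + 138 A P$)
$\frac{Q{\left(-5 \right)} - 3718}{34282 + O{\left(f{\left(l{\left(-1 \right)} \right)},95 \right)}} = \frac{\left(-1\right) \left(-5\right) - 3718}{34282 + \left(-51 + 138 \cdot 95 \left(-4 - 4\right)\right)} = \frac{5 - 3718}{34282 + \left(-51 + 138 \cdot 95 \left(-8\right)\right)} = - \frac{3713}{34282 - 104931} = - \frac{3713}{-70649} = \left(-3713\right) \left(- \frac{1}{70649}\right) = \frac{3713}{70649}$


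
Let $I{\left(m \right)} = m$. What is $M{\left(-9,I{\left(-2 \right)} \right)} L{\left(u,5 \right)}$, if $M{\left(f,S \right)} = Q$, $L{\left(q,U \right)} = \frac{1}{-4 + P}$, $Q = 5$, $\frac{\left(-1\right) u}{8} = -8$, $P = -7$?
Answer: $- \frac{5}{11} \approx -0.45455$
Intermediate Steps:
$u = 64$ ($u = \left(-8\right) \left(-8\right) = 64$)
$L{\left(q,U \right)} = - \frac{1}{11}$ ($L{\left(q,U \right)} = \frac{1}{-4 - 7} = \frac{1}{-11} = - \frac{1}{11}$)
$M{\left(f,S \right)} = 5$
$M{\left(-9,I{\left(-2 \right)} \right)} L{\left(u,5 \right)} = 5 \left(- \frac{1}{11}\right) = - \frac{5}{11}$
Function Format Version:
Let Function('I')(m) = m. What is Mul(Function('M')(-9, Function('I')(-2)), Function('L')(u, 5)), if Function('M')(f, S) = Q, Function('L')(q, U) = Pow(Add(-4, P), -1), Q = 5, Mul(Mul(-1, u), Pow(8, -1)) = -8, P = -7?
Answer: Rational(-5, 11) ≈ -0.45455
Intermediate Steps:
u = 64 (u = Mul(-8, -8) = 64)
Function('L')(q, U) = Rational(-1, 11) (Function('L')(q, U) = Pow(Add(-4, -7), -1) = Pow(-11, -1) = Rational(-1, 11))
Function('M')(f, S) = 5
Mul(Function('M')(-9, Function('I')(-2)), Function('L')(u, 5)) = Mul(5, Rational(-1, 11)) = Rational(-5, 11)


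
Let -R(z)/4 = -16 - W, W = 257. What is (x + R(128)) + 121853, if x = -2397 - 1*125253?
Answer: -4705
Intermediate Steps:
R(z) = 1092 (R(z) = -4*(-16 - 1*257) = -4*(-16 - 257) = -4*(-273) = 1092)
x = -127650 (x = -2397 - 125253 = -127650)
(x + R(128)) + 121853 = (-127650 + 1092) + 121853 = -126558 + 121853 = -4705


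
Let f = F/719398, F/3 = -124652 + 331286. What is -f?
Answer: -309951/359699 ≈ -0.86170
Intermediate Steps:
F = 619902 (F = 3*(-124652 + 331286) = 3*206634 = 619902)
f = 309951/359699 (f = 619902/719398 = 619902*(1/719398) = 309951/359699 ≈ 0.86170)
-f = -1*309951/359699 = -309951/359699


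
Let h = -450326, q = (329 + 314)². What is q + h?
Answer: -36877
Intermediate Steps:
q = 413449 (q = 643² = 413449)
q + h = 413449 - 450326 = -36877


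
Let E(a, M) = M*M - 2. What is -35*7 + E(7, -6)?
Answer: -211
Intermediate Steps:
E(a, M) = -2 + M² (E(a, M) = M² - 2 = -2 + M²)
-35*7 + E(7, -6) = -35*7 + (-2 + (-6)²) = -245 + (-2 + 36) = -245 + 34 = -211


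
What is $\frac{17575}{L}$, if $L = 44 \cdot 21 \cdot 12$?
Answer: $\frac{17575}{11088} \approx 1.585$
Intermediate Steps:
$L = 11088$ ($L = 924 \cdot 12 = 11088$)
$\frac{17575}{L} = \frac{17575}{11088}$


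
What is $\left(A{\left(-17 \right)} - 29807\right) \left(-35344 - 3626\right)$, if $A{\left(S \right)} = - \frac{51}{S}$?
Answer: $1161461880$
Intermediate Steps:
$\left(A{\left(-17 \right)} - 29807\right) \left(-35344 - 3626\right) = \left(- \frac{51}{-17} - 29807\right) \left(-35344 - 3626\right) = \left(\left(-51\right) \left(- \frac{1}{17}\right) - 29807\right) \left(-38970\right) = \left(3 - 29807\right) \left(-38970\right) = \left(-29804\right) \left(-38970\right) = 1161461880$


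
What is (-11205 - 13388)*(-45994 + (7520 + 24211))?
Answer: 350769959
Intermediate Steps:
(-11205 - 13388)*(-45994 + (7520 + 24211)) = -24593*(-45994 + 31731) = -24593*(-14263) = 350769959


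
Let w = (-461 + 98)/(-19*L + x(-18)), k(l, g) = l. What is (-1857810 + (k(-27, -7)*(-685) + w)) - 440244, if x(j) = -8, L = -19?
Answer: -804684690/353 ≈ -2.2796e+6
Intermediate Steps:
w = -363/353 (w = (-461 + 98)/(-19*(-19) - 8) = -363/(361 - 8) = -363/353 ≈ -1.0283)
(-1857810 + (k(-27, -7)*(-685) + w)) - 440244 = (-1857810 + (-27*(-685) - 363/353)) - 440244 = (-1857810 + (18495 - 363/353)) - 440244 = (-1857810 + 6528372/353) - 440244 = -649278558/353 - 440244 = -804684690/353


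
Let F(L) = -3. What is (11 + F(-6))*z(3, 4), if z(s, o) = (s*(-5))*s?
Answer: -360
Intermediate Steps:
z(s, o) = -5*s² (z(s, o) = (-5*s)*s = -5*s²)
(11 + F(-6))*z(3, 4) = (11 - 3)*(-5*3²) = 8*(-5*9) = 8*(-45) = -360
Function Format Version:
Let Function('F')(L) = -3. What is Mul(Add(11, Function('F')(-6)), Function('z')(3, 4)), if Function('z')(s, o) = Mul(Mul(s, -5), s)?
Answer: -360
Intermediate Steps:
Function('z')(s, o) = Mul(-5, Pow(s, 2)) (Function('z')(s, o) = Mul(Mul(-5, s), s) = Mul(-5, Pow(s, 2)))
Mul(Add(11, Function('F')(-6)), Function('z')(3, 4)) = Mul(Add(11, -3), Mul(-5, Pow(3, 2))) = Mul(8, Mul(-5, 9)) = Mul(8, -45) = -360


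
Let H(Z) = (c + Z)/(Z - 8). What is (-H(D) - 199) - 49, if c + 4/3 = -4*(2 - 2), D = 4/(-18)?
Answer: -9183/37 ≈ -248.19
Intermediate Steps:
D = -2/9 (D = 4*(-1/18) = -2/9 ≈ -0.22222)
c = -4/3 (c = -4/3 - 4*(2 - 2) = -4/3 - 4*0 = -4/3 + 0 = -4/3 ≈ -1.3333)
H(Z) = (-4/3 + Z)/(-8 + Z) (H(Z) = (-4/3 + Z)/(Z - 8) = (-4/3 + Z)/(-8 + Z))
(-H(D) - 199) - 49 = (-(-4/3 - 2/9)/(-8 - 2/9) - 199) - 49 = (-(-14)/((-74/9)*9) - 199) - 49 = (-(-9)*(-14)/(74*9) - 199) - 49 = (-1*7/37 - 199) - 49 = (-7/37 - 199) - 49 = -7370/37 - 49 = -9183/37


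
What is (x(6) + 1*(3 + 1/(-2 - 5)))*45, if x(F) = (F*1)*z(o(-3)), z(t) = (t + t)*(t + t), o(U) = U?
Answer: 68940/7 ≈ 9848.6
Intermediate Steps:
z(t) = 4*t² (z(t) = (2*t)*(2*t) = 4*t²)
x(F) = 36*F (x(F) = (F*1)*(4*(-3)²) = F*(4*9) = F*36 = 36*F)
(x(6) + 1*(3 + 1/(-2 - 5)))*45 = (36*6 + 1*(3 + 1/(-2 - 5)))*45 = (216 + 1*(3 + 1/(-7)))*45 = (216 + 1*(3 - ⅐))*45 = (216 + 1*(20/7))*45 = (216 + 20/7)*45 = (1532/7)*45 = 68940/7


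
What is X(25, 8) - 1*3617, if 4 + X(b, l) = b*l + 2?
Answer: -3419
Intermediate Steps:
X(b, l) = -2 + b*l (X(b, l) = -4 + (b*l + 2) = -4 + (2 + b*l) = -2 + b*l)
X(25, 8) - 1*3617 = (-2 + 25*8) - 1*3617 = (-2 + 200) - 3617 = 198 - 3617 = -3419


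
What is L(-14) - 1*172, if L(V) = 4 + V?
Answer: -182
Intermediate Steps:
L(-14) - 1*172 = (4 - 14) - 1*172 = -10 - 172 = -182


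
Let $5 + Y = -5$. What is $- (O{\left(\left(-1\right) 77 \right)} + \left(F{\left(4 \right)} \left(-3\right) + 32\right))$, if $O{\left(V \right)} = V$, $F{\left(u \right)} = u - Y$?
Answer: $87$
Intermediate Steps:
$Y = -10$ ($Y = -5 - 5 = -10$)
$F{\left(u \right)} = 10 + u$ ($F{\left(u \right)} = u - -10 = u + 10 = 10 + u$)
$- (O{\left(\left(-1\right) 77 \right)} + \left(F{\left(4 \right)} \left(-3\right) + 32\right)) = - (\left(-1\right) 77 + \left(\left(10 + 4\right) \left(-3\right) + 32\right)) = - (-77 + \left(14 \left(-3\right) + 32\right)) = - (-77 + \left(-42 + 32\right)) = - (-77 - 10) = \left(-1\right) \left(-87\right) = 87$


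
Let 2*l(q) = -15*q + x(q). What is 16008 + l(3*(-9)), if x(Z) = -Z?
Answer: 16224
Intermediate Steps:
l(q) = -8*q (l(q) = (-15*q - q)/2 = (-16*q)/2 = -8*q)
16008 + l(3*(-9)) = 16008 - 24*(-9) = 16008 - 8*(-27) = 16008 + 216 = 16224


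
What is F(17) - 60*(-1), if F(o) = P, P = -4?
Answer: 56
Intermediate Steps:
F(o) = -4
F(17) - 60*(-1) = -4 - 60*(-1) = -4 + 60 = 56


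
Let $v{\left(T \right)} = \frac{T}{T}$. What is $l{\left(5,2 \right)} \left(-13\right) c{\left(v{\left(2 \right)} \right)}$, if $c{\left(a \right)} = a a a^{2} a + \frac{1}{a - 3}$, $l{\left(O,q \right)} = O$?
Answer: $- \frac{65}{2} \approx -32.5$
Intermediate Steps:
$v{\left(T \right)} = 1$
$c{\left(a \right)} = a^{5} + \frac{1}{-3 + a}$ ($c{\left(a \right)} = a^{2} a^{2} a + \frac{1}{-3 + a} = a^{4} a + \frac{1}{-3 + a} = a^{5} + \frac{1}{-3 + a}$)
$l{\left(5,2 \right)} \left(-13\right) c{\left(v{\left(2 \right)} \right)} = 5 \left(-13\right) \frac{1 + 1^{6} - 3 \cdot 1^{5}}{-3 + 1} = - 65 \frac{1 + 1 - 3}{-2} = - 65 \left(- \frac{1 + 1 - 3}{2}\right) = - 65 \left(\left(- \frac{1}{2}\right) \left(-1\right)\right) = \left(-65\right) \frac{1}{2} = - \frac{65}{2}$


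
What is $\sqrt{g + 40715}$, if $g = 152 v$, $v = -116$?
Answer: $\sqrt{23083} \approx 151.93$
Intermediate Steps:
$g = -17632$ ($g = 152 \left(-116\right) = -17632$)
$\sqrt{g + 40715} = \sqrt{-17632 + 40715} = \sqrt{23083}$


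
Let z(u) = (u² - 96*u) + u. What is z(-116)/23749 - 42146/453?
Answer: -989837726/10758297 ≈ -92.007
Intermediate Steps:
z(u) = u² - 95*u
z(-116)/23749 - 42146/453 = -116*(-95 - 116)/23749 - 42146/453 = -116*(-211)*(1/23749) - 42146*1/453 = 24476*(1/23749) - 42146/453 = 24476/23749 - 42146/453 = -989837726/10758297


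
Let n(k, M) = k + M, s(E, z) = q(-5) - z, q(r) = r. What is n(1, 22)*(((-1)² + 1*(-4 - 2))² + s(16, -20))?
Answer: 920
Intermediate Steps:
s(E, z) = -5 - z
n(k, M) = M + k
n(1, 22)*(((-1)² + 1*(-4 - 2))² + s(16, -20)) = (22 + 1)*(((-1)² + 1*(-4 - 2))² + (-5 - 1*(-20))) = 23*((1 + 1*(-6))² + (-5 + 20)) = 23*((1 - 6)² + 15) = 23*((-5)² + 15) = 23*(25 + 15) = 23*40 = 920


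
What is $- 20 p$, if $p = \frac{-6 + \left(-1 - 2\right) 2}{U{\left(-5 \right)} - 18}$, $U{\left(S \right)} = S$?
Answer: $- \frac{240}{23} \approx -10.435$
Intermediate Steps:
$p = \frac{12}{23}$ ($p = \frac{-6 + \left(-1 - 2\right) 2}{-5 - 18} = \frac{-6 - 6}{-23} = \left(-6 - 6\right) \left(- \frac{1}{23}\right) = \left(-12\right) \left(- \frac{1}{23}\right) = \frac{12}{23} \approx 0.52174$)
$- 20 p = \left(-20\right) \frac{12}{23} = - \frac{240}{23}$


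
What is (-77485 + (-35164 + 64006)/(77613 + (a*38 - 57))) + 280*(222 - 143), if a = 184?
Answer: -101760243/1838 ≈ -55365.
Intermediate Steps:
(-77485 + (-35164 + 64006)/(77613 + (a*38 - 57))) + 280*(222 - 143) = (-77485 + (-35164 + 64006)/(77613 + (184*38 - 57))) + 280*(222 - 143) = (-77485 + 28842/(77613 + (6992 - 57))) + 280*79 = (-77485 + 28842/(77613 + 6935)) + 22120 = (-77485 + 28842/84548) + 22120 = (-77485 + 28842*(1/84548)) + 22120 = (-77485 + 627/1838) + 22120 = -142416803/1838 + 22120 = -101760243/1838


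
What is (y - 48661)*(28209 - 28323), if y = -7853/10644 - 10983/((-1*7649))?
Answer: 75272774989759/13569326 ≈ 5.5473e+6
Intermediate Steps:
y = 56835455/81415956 (y = -7853*1/10644 - 10983/(-7649) = -7853/10644 - 10983*(-1/7649) = -7853/10644 + 10983/7649 = 56835455/81415956 ≈ 0.69809)
(y - 48661)*(28209 - 28323) = (56835455/81415956 - 48661)*(28209 - 28323) = -3961724999461/81415956*(-114) = 75272774989759/13569326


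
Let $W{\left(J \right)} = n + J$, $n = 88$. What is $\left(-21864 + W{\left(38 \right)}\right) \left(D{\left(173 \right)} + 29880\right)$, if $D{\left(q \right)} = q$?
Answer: $-653292114$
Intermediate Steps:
$W{\left(J \right)} = 88 + J$
$\left(-21864 + W{\left(38 \right)}\right) \left(D{\left(173 \right)} + 29880\right) = \left(-21864 + \left(88 + 38\right)\right) \left(173 + 29880\right) = \left(-21864 + 126\right) 30053 = \left(-21738\right) 30053 = -653292114$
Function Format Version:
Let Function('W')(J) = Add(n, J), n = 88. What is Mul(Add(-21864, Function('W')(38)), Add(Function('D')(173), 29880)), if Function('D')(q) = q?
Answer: -653292114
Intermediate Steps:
Function('W')(J) = Add(88, J)
Mul(Add(-21864, Function('W')(38)), Add(Function('D')(173), 29880)) = Mul(Add(-21864, Add(88, 38)), Add(173, 29880)) = Mul(Add(-21864, 126), 30053) = Mul(-21738, 30053) = -653292114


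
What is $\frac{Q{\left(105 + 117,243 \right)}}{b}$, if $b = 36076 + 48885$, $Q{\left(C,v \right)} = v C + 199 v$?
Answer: $\frac{102303}{84961} \approx 1.2041$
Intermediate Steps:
$Q{\left(C,v \right)} = 199 v + C v$ ($Q{\left(C,v \right)} = C v + 199 v = 199 v + C v$)
$b = 84961$
$\frac{Q{\left(105 + 117,243 \right)}}{b} = \frac{243 \left(199 + \left(105 + 117\right)\right)}{84961} = 243 \left(199 + 222\right) \frac{1}{84961} = 243 \cdot 421 \cdot \frac{1}{84961} = 102303 \cdot \frac{1}{84961} = \frac{102303}{84961}$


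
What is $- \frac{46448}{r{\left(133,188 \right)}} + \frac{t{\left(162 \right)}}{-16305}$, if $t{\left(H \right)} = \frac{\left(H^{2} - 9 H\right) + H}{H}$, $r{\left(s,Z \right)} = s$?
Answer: $- \frac{757355122}{2168565} \approx -349.24$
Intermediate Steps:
$t{\left(H \right)} = \frac{H^{2} - 8 H}{H}$
$- \frac{46448}{r{\left(133,188 \right)}} + \frac{t{\left(162 \right)}}{-16305} = - \frac{46448}{133} + \frac{-8 + 162}{-16305} = \left(-46448\right) \frac{1}{133} + 154 \left(- \frac{1}{16305}\right) = - \frac{46448}{133} - \frac{154}{16305} = - \frac{757355122}{2168565}$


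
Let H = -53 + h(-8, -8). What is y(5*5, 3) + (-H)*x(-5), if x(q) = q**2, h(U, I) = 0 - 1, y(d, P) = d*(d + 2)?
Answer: 2025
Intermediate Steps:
y(d, P) = d*(2 + d)
h(U, I) = -1
H = -54 (H = -53 - 1 = -54)
y(5*5, 3) + (-H)*x(-5) = (5*5)*(2 + 5*5) - 1*(-54)*(-5)**2 = 25*(2 + 25) + 54*25 = 25*27 + 1350 = 675 + 1350 = 2025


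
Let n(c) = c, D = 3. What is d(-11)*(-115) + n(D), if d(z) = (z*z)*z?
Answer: 153068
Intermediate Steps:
d(z) = z³ (d(z) = z²*z = z³)
d(-11)*(-115) + n(D) = (-11)³*(-115) + 3 = -1331*(-115) + 3 = 153065 + 3 = 153068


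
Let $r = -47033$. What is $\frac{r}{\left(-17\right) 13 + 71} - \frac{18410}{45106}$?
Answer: $\frac{1059354499}{3382950} \approx 313.15$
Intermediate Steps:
$\frac{r}{\left(-17\right) 13 + 71} - \frac{18410}{45106} = - \frac{47033}{\left(-17\right) 13 + 71} - \frac{18410}{45106} = - \frac{47033}{-221 + 71} - \frac{9205}{22553} = - \frac{47033}{-150} - \frac{9205}{22553} = \left(-47033\right) \left(- \frac{1}{150}\right) - \frac{9205}{22553} = \frac{47033}{150} - \frac{9205}{22553} = \frac{1059354499}{3382950}$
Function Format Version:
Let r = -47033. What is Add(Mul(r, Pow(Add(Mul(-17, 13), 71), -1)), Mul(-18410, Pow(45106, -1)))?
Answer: Rational(1059354499, 3382950) ≈ 313.15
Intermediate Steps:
Add(Mul(r, Pow(Add(Mul(-17, 13), 71), -1)), Mul(-18410, Pow(45106, -1))) = Add(Mul(-47033, Pow(Add(Mul(-17, 13), 71), -1)), Mul(-18410, Pow(45106, -1))) = Add(Mul(-47033, Pow(Add(-221, 71), -1)), Mul(-18410, Rational(1, 45106))) = Add(Mul(-47033, Pow(-150, -1)), Rational(-9205, 22553)) = Add(Mul(-47033, Rational(-1, 150)), Rational(-9205, 22553)) = Add(Rational(47033, 150), Rational(-9205, 22553)) = Rational(1059354499, 3382950)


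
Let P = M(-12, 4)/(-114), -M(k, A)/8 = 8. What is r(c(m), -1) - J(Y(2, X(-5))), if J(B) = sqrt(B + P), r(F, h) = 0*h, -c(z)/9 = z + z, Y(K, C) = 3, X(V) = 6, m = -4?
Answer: -sqrt(11571)/57 ≈ -1.8872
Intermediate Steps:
M(k, A) = -64 (M(k, A) = -8*8 = -64)
c(z) = -18*z (c(z) = -9*(z + z) = -18*z)
P = 32/57 (P = -64/(-114) = -64*(-1/114) = 32/57 ≈ 0.56140)
r(F, h) = 0
J(B) = sqrt(32/57 + B) (J(B) = sqrt(B + 32/57) = sqrt(32/57 + B))
r(c(m), -1) - J(Y(2, X(-5))) = 0 - sqrt(1824 + 3249*3)/57 = 0 - sqrt(1824 + 9747)/57 = 0 - sqrt(11571)/57 = -sqrt(11571)/57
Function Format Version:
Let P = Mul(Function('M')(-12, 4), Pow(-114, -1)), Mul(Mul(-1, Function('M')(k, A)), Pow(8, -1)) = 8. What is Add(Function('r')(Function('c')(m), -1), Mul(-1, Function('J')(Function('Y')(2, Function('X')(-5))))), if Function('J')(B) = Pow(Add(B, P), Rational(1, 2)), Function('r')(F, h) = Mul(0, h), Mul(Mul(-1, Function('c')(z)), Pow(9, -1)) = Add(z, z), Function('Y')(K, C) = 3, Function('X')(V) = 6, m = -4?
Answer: Mul(Rational(-1, 57), Pow(11571, Rational(1, 2))) ≈ -1.8872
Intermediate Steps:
Function('M')(k, A) = -64 (Function('M')(k, A) = Mul(-8, 8) = -64)
Function('c')(z) = Mul(-18, z) (Function('c')(z) = Mul(-9, Add(z, z)) = Mul(-9, Mul(2, z)) = Mul(-18, z))
P = Rational(32, 57) (P = Mul(-64, Pow(-114, -1)) = Mul(-64, Rational(-1, 114)) = Rational(32, 57) ≈ 0.56140)
Function('r')(F, h) = 0
Function('J')(B) = Pow(Add(Rational(32, 57), B), Rational(1, 2)) (Function('J')(B) = Pow(Add(B, Rational(32, 57)), Rational(1, 2)) = Pow(Add(Rational(32, 57), B), Rational(1, 2)))
Add(Function('r')(Function('c')(m), -1), Mul(-1, Function('J')(Function('Y')(2, Function('X')(-5))))) = Add(0, Mul(-1, Mul(Rational(1, 57), Pow(Add(1824, Mul(3249, 3)), Rational(1, 2))))) = Add(0, Mul(-1, Mul(Rational(1, 57), Pow(Add(1824, 9747), Rational(1, 2))))) = Add(0, Mul(-1, Mul(Rational(1, 57), Pow(11571, Rational(1, 2))))) = Add(0, Mul(Rational(-1, 57), Pow(11571, Rational(1, 2)))) = Mul(Rational(-1, 57), Pow(11571, Rational(1, 2)))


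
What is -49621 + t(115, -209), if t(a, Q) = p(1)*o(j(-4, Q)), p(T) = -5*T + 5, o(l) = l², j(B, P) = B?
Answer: -49621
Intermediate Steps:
p(T) = 5 - 5*T
t(a, Q) = 0 (t(a, Q) = (5 - 5*1)*(-4)² = (5 - 5)*16 = 0*16 = 0)
-49621 + t(115, -209) = -49621 + 0 = -49621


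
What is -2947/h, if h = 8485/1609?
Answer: -4741723/8485 ≈ -558.84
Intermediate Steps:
h = 8485/1609 (h = 8485*(1/1609) = 8485/1609 ≈ 5.2735)
-2947/h = -2947/8485/1609 = -2947*1609/8485 = -4741723/8485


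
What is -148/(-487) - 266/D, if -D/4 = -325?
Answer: 31429/316550 ≈ 0.099286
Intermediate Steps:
D = 1300 (D = -4*(-325) = 1300)
-148/(-487) - 266/D = -148/(-487) - 266/1300 = -148*(-1/487) - 266*1/1300 = 148/487 - 133/650 = 31429/316550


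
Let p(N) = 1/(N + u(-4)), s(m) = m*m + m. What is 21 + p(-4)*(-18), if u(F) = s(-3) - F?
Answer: 18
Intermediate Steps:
s(m) = m + m**2 (s(m) = m**2 + m = m + m**2)
u(F) = 6 - F (u(F) = -3*(1 - 3) - F = -3*(-2) - F = 6 - F)
p(N) = 1/(10 + N) (p(N) = 1/(N + (6 - 1*(-4))) = 1/(N + (6 + 4)) = 1/(N + 10) = 1/(10 + N))
21 + p(-4)*(-18) = 21 - 18/(10 - 4) = 21 - 18/6 = 21 + (1/6)*(-18) = 21 - 3 = 18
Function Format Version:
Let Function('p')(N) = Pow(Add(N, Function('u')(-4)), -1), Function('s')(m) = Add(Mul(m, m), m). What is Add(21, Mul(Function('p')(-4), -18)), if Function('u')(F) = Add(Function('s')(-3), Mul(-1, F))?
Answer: 18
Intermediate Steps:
Function('s')(m) = Add(m, Pow(m, 2)) (Function('s')(m) = Add(Pow(m, 2), m) = Add(m, Pow(m, 2)))
Function('u')(F) = Add(6, Mul(-1, F)) (Function('u')(F) = Add(Mul(-3, Add(1, -3)), Mul(-1, F)) = Add(Mul(-3, -2), Mul(-1, F)) = Add(6, Mul(-1, F)))
Function('p')(N) = Pow(Add(10, N), -1) (Function('p')(N) = Pow(Add(N, Add(6, Mul(-1, -4))), -1) = Pow(Add(N, Add(6, 4)), -1) = Pow(Add(N, 10), -1) = Pow(Add(10, N), -1))
Add(21, Mul(Function('p')(-4), -18)) = Add(21, Mul(Pow(Add(10, -4), -1), -18)) = Add(21, Mul(Pow(6, -1), -18)) = Add(21, Mul(Rational(1, 6), -18)) = Add(21, -3) = 18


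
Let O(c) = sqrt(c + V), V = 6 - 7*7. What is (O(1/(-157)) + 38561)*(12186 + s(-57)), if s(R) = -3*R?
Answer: 476498277 + 49428*I*sqrt(66254)/157 ≈ 4.765e+8 + 81036.0*I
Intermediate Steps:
V = -43 (V = 6 - 49 = -43)
O(c) = sqrt(-43 + c) (O(c) = sqrt(c - 43) = sqrt(-43 + c))
(O(1/(-157)) + 38561)*(12186 + s(-57)) = (sqrt(-43 + 1/(-157)) + 38561)*(12186 - 3*(-57)) = (sqrt(-43 - 1/157) + 38561)*(12186 + 171) = (sqrt(-6752/157) + 38561)*12357 = (4*I*sqrt(66254)/157 + 38561)*12357 = (38561 + 4*I*sqrt(66254)/157)*12357 = 476498277 + 49428*I*sqrt(66254)/157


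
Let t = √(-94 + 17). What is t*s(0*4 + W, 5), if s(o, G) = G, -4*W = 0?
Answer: 5*I*√77 ≈ 43.875*I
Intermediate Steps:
W = 0 (W = -¼*0 = 0)
t = I*√77 (t = √(-77) = I*√77 ≈ 8.775*I)
t*s(0*4 + W, 5) = (I*√77)*5 = 5*I*√77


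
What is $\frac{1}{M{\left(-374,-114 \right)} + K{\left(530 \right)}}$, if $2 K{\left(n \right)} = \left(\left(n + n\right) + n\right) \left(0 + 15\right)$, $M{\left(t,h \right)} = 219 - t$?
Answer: $\frac{1}{12518} \approx 7.9885 \cdot 10^{-5}$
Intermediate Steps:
$K{\left(n \right)} = \frac{45 n}{2}$ ($K{\left(n \right)} = \frac{\left(\left(n + n\right) + n\right) \left(0 + 15\right)}{2} = \frac{\left(2 n + n\right) 15}{2} = \frac{3 n 15}{2} = \frac{45 n}{2}$)
$\frac{1}{M{\left(-374,-114 \right)} + K{\left(530 \right)}} = \frac{1}{\left(219 - -374\right) + \frac{45}{2} \cdot 530} = \frac{1}{\left(219 + 374\right) + 11925} = \frac{1}{593 + 11925} = \frac{1}{12518}$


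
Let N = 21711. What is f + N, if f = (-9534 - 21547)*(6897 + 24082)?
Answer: -962836588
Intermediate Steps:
f = -962858299 (f = -31081*30979 = -962858299)
f + N = -962858299 + 21711 = -962836588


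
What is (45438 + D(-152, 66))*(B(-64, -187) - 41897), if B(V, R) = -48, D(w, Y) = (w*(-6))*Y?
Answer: -4430650350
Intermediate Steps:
D(w, Y) = -6*Y*w (D(w, Y) = (-6*w)*Y = -6*Y*w)
(45438 + D(-152, 66))*(B(-64, -187) - 41897) = (45438 - 6*66*(-152))*(-48 - 41897) = (45438 + 60192)*(-41945) = 105630*(-41945) = -4430650350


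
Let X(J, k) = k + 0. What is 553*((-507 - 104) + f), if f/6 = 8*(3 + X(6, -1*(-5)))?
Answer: -125531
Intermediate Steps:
X(J, k) = k
f = 384 (f = 6*(8*(3 - 1*(-5))) = 6*(8*(3 + 5)) = 6*(8*8) = 6*64 = 384)
553*((-507 - 104) + f) = 553*((-507 - 104) + 384) = 553*(-611 + 384) = 553*(-227) = -125531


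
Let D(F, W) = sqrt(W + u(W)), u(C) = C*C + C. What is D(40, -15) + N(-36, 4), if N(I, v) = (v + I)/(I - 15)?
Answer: 32/51 + sqrt(195) ≈ 14.592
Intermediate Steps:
u(C) = C + C**2 (u(C) = C**2 + C = C + C**2)
N(I, v) = (I + v)/(-15 + I)
D(F, W) = sqrt(W + W*(1 + W))
D(40, -15) + N(-36, 4) = sqrt(-15*(2 - 15)) + (-36 + 4)/(-15 - 36) = sqrt(-15*(-13)) - 32/(-51) = sqrt(195) - 1/51*(-32) = sqrt(195) + 32/51 = 32/51 + sqrt(195)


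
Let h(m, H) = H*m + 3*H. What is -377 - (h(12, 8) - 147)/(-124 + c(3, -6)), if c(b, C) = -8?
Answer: -16597/44 ≈ -377.20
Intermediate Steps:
h(m, H) = 3*H + H*m
-377 - (h(12, 8) - 147)/(-124 + c(3, -6)) = -377 - (8*(3 + 12) - 147)/(-124 - 8) = -377 - (8*15 - 147)/(-132) = -377 - (120 - 147)*(-1)/132 = -377 - (-27)*(-1)/132 = -377 - 1*9/44 = -377 - 9/44 = -16597/44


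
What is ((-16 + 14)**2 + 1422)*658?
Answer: 938308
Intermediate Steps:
((-16 + 14)**2 + 1422)*658 = ((-2)**2 + 1422)*658 = (4 + 1422)*658 = 1426*658 = 938308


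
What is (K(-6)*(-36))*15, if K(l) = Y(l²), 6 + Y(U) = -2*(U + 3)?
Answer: 45360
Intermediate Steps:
Y(U) = -12 - 2*U (Y(U) = -6 - 2*(U + 3) = -6 - 2*(3 + U) = -6 + (-6 - 2*U) = -12 - 2*U)
K(l) = -12 - 2*l²
(K(-6)*(-36))*15 = ((-12 - 2*(-6)²)*(-36))*15 = ((-12 - 2*36)*(-36))*15 = ((-12 - 72)*(-36))*15 = -84*(-36)*15 = 3024*15 = 45360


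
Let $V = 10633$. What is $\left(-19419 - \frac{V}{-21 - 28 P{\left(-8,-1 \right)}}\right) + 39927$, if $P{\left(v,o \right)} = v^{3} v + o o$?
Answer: $\frac{336148147}{16391} \approx 20508.0$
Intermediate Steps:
$P{\left(v,o \right)} = o^{2} + v^{4}$ ($P{\left(v,o \right)} = v^{4} + o^{2} = o^{2} + v^{4}$)
$\left(-19419 - \frac{V}{-21 - 28 P{\left(-8,-1 \right)}}\right) + 39927 = \left(-19419 - \frac{10633}{-21 - 28 \left(\left(-1\right)^{2} + \left(-8\right)^{4}\right)}\right) + 39927 = \left(-19419 - \frac{10633}{-21 - 28 \left(1 + 4096\right)}\right) + 39927 = \left(-19419 - \frac{10633}{-21 - 114716}\right) + 39927 = \left(-19419 - \frac{10633}{-114737}\right) + 39927 = \left(-19419 - 10633 \left(- \frac{1}{114737}\right)\right) + 39927 = \left(-19419 - - \frac{1519}{16391}\right) + 39927 = \left(-19419 + \frac{1519}{16391}\right) + 39927 = - \frac{318295310}{16391} + 39927 = \frac{336148147}{16391}$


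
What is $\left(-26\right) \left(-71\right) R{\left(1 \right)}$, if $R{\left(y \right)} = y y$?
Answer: $1846$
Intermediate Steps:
$R{\left(y \right)} = y^{2}$
$\left(-26\right) \left(-71\right) R{\left(1 \right)} = \left(-26\right) \left(-71\right) 1^{2} = 1846 \cdot 1 = 1846$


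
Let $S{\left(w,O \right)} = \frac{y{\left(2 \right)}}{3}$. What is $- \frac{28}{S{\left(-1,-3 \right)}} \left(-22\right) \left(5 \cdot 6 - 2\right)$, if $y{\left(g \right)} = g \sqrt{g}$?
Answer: $12936 \sqrt{2} \approx 18294.0$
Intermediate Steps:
$y{\left(g \right)} = g^{\frac{3}{2}}$
$S{\left(w,O \right)} = \frac{2 \sqrt{2}}{3}$ ($S{\left(w,O \right)} = \frac{2^{\frac{3}{2}}}{3} = 2 \sqrt{2} \cdot \frac{1}{3} = \frac{2 \sqrt{2}}{3}$)
$- \frac{28}{S{\left(-1,-3 \right)}} \left(-22\right) \left(5 \cdot 6 - 2\right) = - \frac{28}{\frac{2}{3} \sqrt{2}} \left(-22\right) \left(5 \cdot 6 - 2\right) = - 28 \frac{3 \sqrt{2}}{4} \left(-22\right) \left(30 - 2\right) = - 21 \sqrt{2} \left(-22\right) 28 = 462 \sqrt{2} \cdot 28 = 12936 \sqrt{2}$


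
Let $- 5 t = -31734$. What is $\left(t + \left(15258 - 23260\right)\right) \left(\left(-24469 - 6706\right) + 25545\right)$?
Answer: $9318776$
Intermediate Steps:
$t = \frac{31734}{5}$ ($t = \left(- \frac{1}{5}\right) \left(-31734\right) = \frac{31734}{5} \approx 6346.8$)
$\left(t + \left(15258 - 23260\right)\right) \left(\left(-24469 - 6706\right) + 25545\right) = \left(\frac{31734}{5} + \left(15258 - 23260\right)\right) \left(\left(-24469 - 6706\right) + 25545\right) = \left(\frac{31734}{5} - 8002\right) \left(-31175 + 25545\right) = \left(- \frac{8276}{5}\right) \left(-5630\right) = 9318776$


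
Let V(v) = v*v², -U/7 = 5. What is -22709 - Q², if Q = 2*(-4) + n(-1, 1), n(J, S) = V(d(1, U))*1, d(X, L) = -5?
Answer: -40398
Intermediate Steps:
U = -35 (U = -7*5 = -35)
V(v) = v³
n(J, S) = -125 (n(J, S) = (-5)³*1 = -125*1 = -125)
Q = -133 (Q = 2*(-4) - 125 = -8 - 125 = -133)
-22709 - Q² = -22709 - 1*(-133)² = -22709 - 1*17689 = -22709 - 17689 = -40398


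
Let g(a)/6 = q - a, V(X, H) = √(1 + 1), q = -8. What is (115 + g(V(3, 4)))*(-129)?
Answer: -8643 + 774*√2 ≈ -7548.4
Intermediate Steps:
V(X, H) = √2
g(a) = -48 - 6*a (g(a) = 6*(-8 - a) = -48 - 6*a)
(115 + g(V(3, 4)))*(-129) = (115 + (-48 - 6*√2))*(-129) = (67 - 6*√2)*(-129) = -8643 + 774*√2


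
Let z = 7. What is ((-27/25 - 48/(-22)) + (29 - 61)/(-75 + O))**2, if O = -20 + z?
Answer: 162409/75625 ≈ 2.1476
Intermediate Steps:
O = -13 (O = -20 + 7 = -13)
((-27/25 - 48/(-22)) + (29 - 61)/(-75 + O))**2 = ((-27/25 - 48/(-22)) + (29 - 61)/(-75 - 13))**2 = ((-27*1/25 - 48*(-1/22)) - 32/(-88))**2 = ((-27/25 + 24/11) - 32*(-1/88))**2 = (303/275 + 4/11)**2 = (403/275)**2 = 162409/75625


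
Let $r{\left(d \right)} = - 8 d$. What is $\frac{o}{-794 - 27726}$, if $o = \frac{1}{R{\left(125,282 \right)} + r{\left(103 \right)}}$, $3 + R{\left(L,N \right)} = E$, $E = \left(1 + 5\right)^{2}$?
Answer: $\frac{1}{22559320} \approx 4.4328 \cdot 10^{-8}$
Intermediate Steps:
$E = 36$ ($E = 6^{2} = 36$)
$R{\left(L,N \right)} = 33$ ($R{\left(L,N \right)} = -3 + 36 = 33$)
$o = - \frac{1}{791}$ ($o = \frac{1}{33 - 824} = \frac{1}{-791} = - \frac{1}{791} \approx -0.0012642$)
$\frac{o}{-794 - 27726} = - \frac{1}{791 \left(-794 - 27726\right)} = - \frac{1}{791 \left(-28520\right)} = \left(- \frac{1}{791}\right) \left(- \frac{1}{28520}\right) = \frac{1}{22559320}$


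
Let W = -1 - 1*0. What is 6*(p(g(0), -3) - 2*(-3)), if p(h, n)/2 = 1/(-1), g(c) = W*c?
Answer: 24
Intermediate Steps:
W = -1 (W = -1 + 0 = -1)
g(c) = -c
p(h, n) = -2 (p(h, n) = 2/(-1) = 2*(-1) = -2)
6*(p(g(0), -3) - 2*(-3)) = 6*(-2 - 2*(-3)) = 6*(-2 + 6) = 6*4 = 24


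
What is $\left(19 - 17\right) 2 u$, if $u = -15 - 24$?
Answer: $-156$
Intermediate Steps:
$u = -39$ ($u = -15 - 24 = -39$)
$\left(19 - 17\right) 2 u = \left(19 - 17\right) 2 \left(-39\right) = 2 \cdot 2 \left(-39\right) = 4 \left(-39\right) = -156$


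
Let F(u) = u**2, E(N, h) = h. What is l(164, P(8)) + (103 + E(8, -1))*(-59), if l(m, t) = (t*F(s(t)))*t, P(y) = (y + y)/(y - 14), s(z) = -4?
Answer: -53138/9 ≈ -5904.2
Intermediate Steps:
P(y) = 2*y/(-14 + y) (P(y) = (2*y)/(-14 + y) = 2*y/(-14 + y))
l(m, t) = 16*t**2 (l(m, t) = (t*(-4)**2)*t = (t*16)*t = (16*t)*t = 16*t**2)
l(164, P(8)) + (103 + E(8, -1))*(-59) = 16*(2*8/(-14 + 8))**2 + (103 - 1)*(-59) = 16*(2*8/(-6))**2 + 102*(-59) = 16*(2*8*(-1/6))**2 - 6018 = 16*(-8/3)**2 - 6018 = 16*(64/9) - 6018 = 1024/9 - 6018 = -53138/9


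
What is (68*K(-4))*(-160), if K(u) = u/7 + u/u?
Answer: -32640/7 ≈ -4662.9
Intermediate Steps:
K(u) = 1 + u/7 (K(u) = u*(⅐) + 1 = u/7 + 1 = 1 + u/7)
(68*K(-4))*(-160) = (68*(1 + (⅐)*(-4)))*(-160) = (68*(1 - 4/7))*(-160) = (68*(3/7))*(-160) = (204/7)*(-160) = -32640/7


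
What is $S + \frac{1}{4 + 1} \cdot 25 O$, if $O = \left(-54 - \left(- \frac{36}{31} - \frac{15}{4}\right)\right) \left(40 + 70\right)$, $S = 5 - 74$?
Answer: $- \frac{1678203}{62} \approx -27068.0$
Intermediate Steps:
$S = -69$ ($S = 5 - 74 = -69$)
$O = - \frac{334785}{62}$ ($O = \left(-54 - - \frac{609}{124}\right) 110 = \left(-54 + \left(\frac{36}{31} + \frac{15}{4}\right)\right) 110 = \left(-54 + \frac{609}{124}\right) 110 = \left(- \frac{6087}{124}\right) 110 = - \frac{334785}{62} \approx -5399.8$)
$S + \frac{1}{4 + 1} \cdot 25 O = -69 + \frac{1}{4 + 1} \cdot 25 \left(- \frac{334785}{62}\right) = -69 + \frac{1}{5} \cdot 25 \left(- \frac{334785}{62}\right) = -69 + 5 \left(- \frac{334785}{62}\right) = -69 - \frac{1673925}{62} = - \frac{1678203}{62}$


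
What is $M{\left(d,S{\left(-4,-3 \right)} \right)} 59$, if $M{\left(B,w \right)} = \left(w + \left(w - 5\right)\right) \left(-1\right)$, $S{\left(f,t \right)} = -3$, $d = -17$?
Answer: $649$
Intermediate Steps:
$M{\left(B,w \right)} = 5 - 2 w$ ($M{\left(B,w \right)} = \left(w + \left(-5 + w\right)\right) \left(-1\right) = \left(-5 + 2 w\right) \left(-1\right) = 5 - 2 w$)
$M{\left(d,S{\left(-4,-3 \right)} \right)} 59 = \left(5 - -6\right) 59 = \left(5 + 6\right) 59 = 11 \cdot 59 = 649$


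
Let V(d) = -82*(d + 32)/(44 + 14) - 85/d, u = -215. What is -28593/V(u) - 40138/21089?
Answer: -764907698755/6814319858 ≈ -112.25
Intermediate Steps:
V(d) = -1312/29 - 85/d - 41*d/29 (V(d) = -(1312/29 + 41*d/29) - 85/d = -82*(16/29 + d/58) - 85/d = (-1312/29 - 41*d/29) - 85/d = -1312/29 - 85/d - 41*d/29)
-28593/V(u) - 40138/21089 = -28593*(-6235/(-2465 - 41*(-215)*(32 - 215))) - 40138/21089 = -28593*(-6235/(-2465 - 41*(-215)*(-183))) - 40138*1/21089 = -28593*(-6235/(-2465 - 1613145)) - 40138/21089 = -28593/((1/29)*(-1/215)*(-1615610)) - 40138/21089 = -28593/323122/1247 - 40138/21089 = -28593*1247/323122 - 40138/21089 = -35655471/323122 - 40138/21089 = -764907698755/6814319858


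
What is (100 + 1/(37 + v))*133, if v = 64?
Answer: 1343433/101 ≈ 13301.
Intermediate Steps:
(100 + 1/(37 + v))*133 = (100 + 1/(37 + 64))*133 = (100 + 1/101)*133 = (10101/101)*133 = 1343433/101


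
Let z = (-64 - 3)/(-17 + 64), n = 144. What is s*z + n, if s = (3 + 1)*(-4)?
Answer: 7840/47 ≈ 166.81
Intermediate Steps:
s = -16 (s = 4*(-4) = -16)
z = -67/47 ≈ -1.4255
s*z + n = -16*(-67/47) + 144 = 1072/47 + 144 = 7840/47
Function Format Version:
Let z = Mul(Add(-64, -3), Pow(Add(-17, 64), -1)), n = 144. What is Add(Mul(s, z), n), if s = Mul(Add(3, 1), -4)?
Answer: Rational(7840, 47) ≈ 166.81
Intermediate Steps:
s = -16 (s = Mul(4, -4) = -16)
z = Rational(-67, 47) (z = Mul(-67, Pow(47, -1)) = Mul(-67, Rational(1, 47)) = Rational(-67, 47) ≈ -1.4255)
Add(Mul(s, z), n) = Add(Mul(-16, Rational(-67, 47)), 144) = Add(Rational(1072, 47), 144) = Rational(7840, 47)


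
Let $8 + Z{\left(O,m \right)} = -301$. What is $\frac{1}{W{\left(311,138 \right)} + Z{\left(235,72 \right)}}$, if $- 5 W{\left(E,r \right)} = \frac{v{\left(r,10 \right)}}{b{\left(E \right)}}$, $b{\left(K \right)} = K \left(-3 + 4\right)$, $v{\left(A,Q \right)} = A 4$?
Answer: $- \frac{1555}{481047} \approx -0.0032325$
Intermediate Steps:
$v{\left(A,Q \right)} = 4 A$
$b{\left(K \right)} = K$ ($b{\left(K \right)} = K 1 = K$)
$Z{\left(O,m \right)} = -309$ ($Z{\left(O,m \right)} = -8 - 301 = -309$)
$W{\left(E,r \right)} = - \frac{4 r}{5 E}$ ($W{\left(E,r \right)} = - \frac{4 r \frac{1}{E}}{5} = - \frac{4 r}{5 E}$)
$\frac{1}{W{\left(311,138 \right)} + Z{\left(235,72 \right)}} = \frac{1}{\left(- \frac{4}{5}\right) 138 \cdot \frac{1}{311} - 309} = \frac{1}{- \frac{552}{1555} - 309} = \frac{1}{- \frac{481047}{1555}} = - \frac{1555}{481047}$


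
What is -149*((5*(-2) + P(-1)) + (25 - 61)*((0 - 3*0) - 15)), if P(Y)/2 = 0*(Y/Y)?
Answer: -78970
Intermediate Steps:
P(Y) = 0 (P(Y) = 2*(0*(Y/Y)) = 2*(0*1) = 2*0 = 0)
-149*((5*(-2) + P(-1)) + (25 - 61)*((0 - 3*0) - 15)) = -149*((5*(-2) + 0) + (25 - 61)*((0 - 3*0) - 15)) = -149*((-10 + 0) - 36*((0 + 0) - 15)) = -149*(-10 - 36*(0 - 15)) = -149*(-10 - 36*(-15)) = -149*(-10 + 540) = -149*530 = -78970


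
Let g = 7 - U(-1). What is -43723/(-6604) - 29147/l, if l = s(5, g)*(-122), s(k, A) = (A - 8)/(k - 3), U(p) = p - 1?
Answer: 195153891/402844 ≈ 484.44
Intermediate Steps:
U(p) = -1 + p
g = 9 (g = 7 - (-1 - 1) = 7 - 1*(-2) = 7 + 2 = 9)
s(k, A) = (-8 + A)/(-3 + k)
l = -61 (l = ((-8 + 9)/(-3 + 5))*(-122) = (1/2)*(-122) = ((½)*1)*(-122) = (½)*(-122) = -61)
-43723/(-6604) - 29147/l = -43723/(-6604) - 29147/(-61) = -43723*(-1/6604) - 29147*(-1/61) = 43723/6604 + 29147/61 = 195153891/402844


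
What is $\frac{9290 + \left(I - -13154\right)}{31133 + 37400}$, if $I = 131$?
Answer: $\frac{22575}{68533} \approx 0.3294$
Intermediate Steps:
$\frac{9290 + \left(I - -13154\right)}{31133 + 37400} = \frac{9290 + \left(131 - -13154\right)}{31133 + 37400} = \frac{9290 + \left(131 + 13154\right)}{68533} = \left(9290 + 13285\right) \frac{1}{68533} = 22575 \cdot \frac{1}{68533} = \frac{22575}{68533}$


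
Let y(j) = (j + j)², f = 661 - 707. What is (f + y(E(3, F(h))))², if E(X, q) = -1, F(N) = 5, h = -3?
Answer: 1764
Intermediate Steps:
f = -46
y(j) = 4*j² (y(j) = (2*j)² = 4*j²)
(f + y(E(3, F(h))))² = (-46 + 4*(-1)²)² = (-46 + 4*1)² = (-46 + 4)² = (-42)² = 1764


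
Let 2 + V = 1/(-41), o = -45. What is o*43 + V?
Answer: -79418/41 ≈ -1937.0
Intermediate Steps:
V = -83/41 (V = -2 + 1/(-41) = -2 - 1/41 = -83/41 ≈ -2.0244)
o*43 + V = -45*43 - 83/41 = -1935 - 83/41 = -79418/41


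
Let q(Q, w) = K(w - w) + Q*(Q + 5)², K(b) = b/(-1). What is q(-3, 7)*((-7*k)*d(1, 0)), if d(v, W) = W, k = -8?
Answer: 0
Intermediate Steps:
K(b) = -b (K(b) = b*(-1) = -b)
q(Q, w) = Q*(5 + Q)² (q(Q, w) = -(w - w) + Q*(Q + 5)² = -1*0 + Q*(5 + Q)² = 0 + Q*(5 + Q)² = Q*(5 + Q)²)
q(-3, 7)*((-7*k)*d(1, 0)) = (-3*(5 - 3)²)*(-7*(-8)*0) = (-3*2²)*(56*0) = -3*4*0 = -12*0 = 0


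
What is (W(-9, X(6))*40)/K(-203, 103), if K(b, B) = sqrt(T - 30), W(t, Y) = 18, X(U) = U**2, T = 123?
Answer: 240*sqrt(93)/31 ≈ 74.661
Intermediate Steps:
K(b, B) = sqrt(93) (K(b, B) = sqrt(123 - 30) = sqrt(93))
(W(-9, X(6))*40)/K(-203, 103) = (18*40)/(sqrt(93)) = 720*(sqrt(93)/93) = 240*sqrt(93)/31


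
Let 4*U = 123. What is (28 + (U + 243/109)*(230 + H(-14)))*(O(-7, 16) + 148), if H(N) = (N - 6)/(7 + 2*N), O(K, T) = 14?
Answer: 944925993/763 ≈ 1.2384e+6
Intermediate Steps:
U = 123/4 (U = (1/4)*123 = 123/4 ≈ 30.750)
H(N) = (-6 + N)/(7 + 2*N)
(28 + (U + 243/109)*(230 + H(-14)))*(O(-7, 16) + 148) = (28 + (123/4 + 243/109)*(230 + (-6 - 14)/(7 + 2*(-14))))*(14 + 148) = (28 + (123/4 + 243*(1/109))*(230 - 20/(7 - 28)))*162 = (28 + (123/4 + 243/109)*(230 - 20/(-21)))*162 = (28 + 14379*(230 - 1/21*(-20))/436)*162 = (28 + 14379*(230 + 20/21)/436)*162 = (28 + (14379/436)*(4850/21))*162 = (28 + 11623025/1526)*162 = (11665753/1526)*162 = 944925993/763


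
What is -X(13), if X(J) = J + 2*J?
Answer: -39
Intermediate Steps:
X(J) = 3*J
-X(13) = -3*13 = -1*39 = -39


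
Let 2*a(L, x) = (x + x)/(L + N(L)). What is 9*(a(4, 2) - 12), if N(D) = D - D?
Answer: -207/2 ≈ -103.50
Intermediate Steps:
N(D) = 0
a(L, x) = x/L (a(L, x) = ((x + x)/(L + 0))/2 = ((2*x)/L)/2 = (2*x/L)/2 = x/L)
9*(a(4, 2) - 12) = 9*(2/4 - 12) = 9*(2*(¼) - 12) = 9*(½ - 12) = 9*(-23/2) = -207/2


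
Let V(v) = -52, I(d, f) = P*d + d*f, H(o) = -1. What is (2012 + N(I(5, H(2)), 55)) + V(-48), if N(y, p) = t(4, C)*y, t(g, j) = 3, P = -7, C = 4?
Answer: 1840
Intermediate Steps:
I(d, f) = -7*d + d*f
N(y, p) = 3*y
(2012 + N(I(5, H(2)), 55)) + V(-48) = (2012 + 3*(5*(-7 - 1))) - 52 = (2012 + 3*(5*(-8))) - 52 = (2012 + 3*(-40)) - 52 = (2012 - 120) - 52 = 1892 - 52 = 1840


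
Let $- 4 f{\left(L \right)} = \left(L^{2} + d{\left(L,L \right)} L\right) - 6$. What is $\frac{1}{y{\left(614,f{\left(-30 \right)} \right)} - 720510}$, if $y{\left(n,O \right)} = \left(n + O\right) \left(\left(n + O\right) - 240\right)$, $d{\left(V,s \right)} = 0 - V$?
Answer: $- \frac{4}{1957559} \approx -2.0434 \cdot 10^{-6}$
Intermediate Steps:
$d{\left(V,s \right)} = - V$
$f{\left(L \right)} = \frac{3}{2}$ ($f{\left(L \right)} = - \frac{\left(L^{2} + - L L\right) - 6}{4} = - \frac{\left(L^{2} - L^{2}\right) - 6}{4} = - \frac{0 - 6}{4} = \left(- \frac{1}{4}\right) \left(-6\right) = \frac{3}{2}$)
$y{\left(n,O \right)} = \left(O + n\right) \left(-240 + O + n\right)$ ($y{\left(n,O \right)} = \left(O + n\right) \left(\left(O + n\right) - 240\right) = \left(O + n\right) \left(-240 + O + n\right)$)
$\frac{1}{y{\left(614,f{\left(-30 \right)} \right)} - 720510} = \frac{1}{\left(\left(\frac{3}{2}\right)^{2} + 614^{2} - 360 - 147360 + 2 \cdot \frac{3}{2} \cdot 614\right) - 720510} = \frac{1}{\left(\frac{9}{4} + 376996 - 360 - 147360 + 1842\right) - 720510} = \frac{1}{\frac{924481}{4} - 720510} = \frac{1}{- \frac{1957559}{4}} = - \frac{4}{1957559}$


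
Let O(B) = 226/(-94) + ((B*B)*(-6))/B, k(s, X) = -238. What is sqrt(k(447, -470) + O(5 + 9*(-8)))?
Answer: 7*sqrt(7285)/47 ≈ 12.712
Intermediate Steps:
O(B) = -113/47 - 6*B (O(B) = 226*(-1/94) + (B**2*(-6))/B = -113/47 + (-6*B**2)/B = -113/47 - 6*B)
sqrt(k(447, -470) + O(5 + 9*(-8))) = sqrt(-238 + (-113/47 - 6*(5 + 9*(-8)))) = sqrt(-238 + (-113/47 - 6*(5 - 72))) = sqrt(-238 + (-113/47 - 6*(-67))) = sqrt(-238 + (-113/47 + 402)) = sqrt(-238 + 18781/47) = sqrt(7595/47) = 7*sqrt(7285)/47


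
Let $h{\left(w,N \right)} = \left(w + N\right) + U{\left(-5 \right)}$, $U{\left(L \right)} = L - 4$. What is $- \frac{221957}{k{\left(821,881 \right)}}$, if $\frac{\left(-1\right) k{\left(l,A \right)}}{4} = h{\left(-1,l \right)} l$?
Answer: $\frac{221957}{2663324} \approx 0.083338$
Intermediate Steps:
$U{\left(L \right)} = -4 + L$
$h{\left(w,N \right)} = -9 + N + w$ ($h{\left(w,N \right)} = \left(w + N\right) - 9 = \left(N + w\right) - 9 = -9 + N + w$)
$k{\left(l,A \right)} = - 4 l \left(-10 + l\right)$ ($k{\left(l,A \right)} = - 4 \left(-9 + l - 1\right) l = - 4 \left(-10 + l\right) l = - 4 l \left(-10 + l\right)$)
$- \frac{221957}{k{\left(821,881 \right)}} = - \frac{221957}{4 \cdot 821 \left(10 - 821\right)} = - \frac{221957}{4 \cdot 821 \left(-811\right)} = - \frac{221957}{-2663324} = \left(-221957\right) \left(- \frac{1}{2663324}\right) = \frac{221957}{2663324}$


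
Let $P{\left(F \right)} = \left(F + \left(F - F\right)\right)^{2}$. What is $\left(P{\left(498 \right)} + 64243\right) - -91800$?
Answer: $404047$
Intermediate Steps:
$P{\left(F \right)} = F^{2}$ ($P{\left(F \right)} = \left(F + 0\right)^{2} = F^{2}$)
$\left(P{\left(498 \right)} + 64243\right) - -91800 = \left(498^{2} + 64243\right) - -91800 = \left(248004 + 64243\right) + 91800 = 312247 + 91800 = 404047$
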